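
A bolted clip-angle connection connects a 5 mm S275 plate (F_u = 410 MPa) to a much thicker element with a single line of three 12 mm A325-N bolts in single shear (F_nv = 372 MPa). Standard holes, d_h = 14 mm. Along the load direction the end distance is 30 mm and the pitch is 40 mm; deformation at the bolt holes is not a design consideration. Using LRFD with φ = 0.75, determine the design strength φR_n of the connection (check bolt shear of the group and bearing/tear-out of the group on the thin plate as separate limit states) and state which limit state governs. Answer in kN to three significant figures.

94.7 kN (bolt shear governs)

Bolt shear: A_b = π·12²/4 = 113.1 mm²; R_n = 372 × 113.1 × 3 × 1 / 1000 = 126.2 kN → 0.75 × 126.2 = 94.7 kN.
Bearing (1.5 l_c t F_u ≤ 3.0 d t F_u): upper limit = 3.0·12·5·410 / 1000 = 73.8 kN.
  Edge l_c = 30 − 14/2 = 23 → r_n = 70.73 kN; interior l_c = 40 − 14 = 26 → r_n = 73.8 kN.
  R_n,bearing = 1·70.73 + 2·73.8 = 218.3 kN → 0.75 × 218.3 = 164 kN.
Bolt shear governs: 94.7 kN.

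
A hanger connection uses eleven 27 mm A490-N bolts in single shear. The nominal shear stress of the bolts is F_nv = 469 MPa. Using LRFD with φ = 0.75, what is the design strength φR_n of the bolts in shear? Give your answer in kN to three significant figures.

A_b = π × 27² / 4 = 572.6 mm².
R_n = F_nv · A_b · n · n_s = 469 × 572.6 × 11 × 1 / 1000 = 2954 kN.
Design strength φR_n = 0.75 × 2954 = 2220 kN.

2220 kN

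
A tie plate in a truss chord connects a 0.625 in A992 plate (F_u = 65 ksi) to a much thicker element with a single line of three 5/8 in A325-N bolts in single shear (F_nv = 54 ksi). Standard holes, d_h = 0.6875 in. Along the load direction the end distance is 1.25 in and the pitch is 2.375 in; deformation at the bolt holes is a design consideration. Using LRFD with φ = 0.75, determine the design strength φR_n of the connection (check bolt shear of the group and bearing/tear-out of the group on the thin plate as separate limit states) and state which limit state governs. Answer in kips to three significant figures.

37.3 kips (bolt shear governs)

Bolt shear: A_b = π·0.625²/4 = 0.3068 in²; R_n = 54 × 0.3068 × 3 × 1 = 49.7 kips → 0.75 × 49.7 = 37.3 kips.
Bearing (1.2 l_c t F_u ≤ 2.4 d t F_u): upper limit = 2.4·0.625·0.625·65 = 60.94 kips.
  Edge l_c = 1.25 − 0.6875/2 = 0.9062 → r_n = 44.18 kips; interior l_c = 2.375 − 0.6875 = 1.688 → r_n = 60.94 kips.
  R_n,bearing = 1·44.18 + 2·60.94 = 166.1 kips → 0.75 × 166.1 = 125 kips.
Bolt shear governs: 37.3 kips.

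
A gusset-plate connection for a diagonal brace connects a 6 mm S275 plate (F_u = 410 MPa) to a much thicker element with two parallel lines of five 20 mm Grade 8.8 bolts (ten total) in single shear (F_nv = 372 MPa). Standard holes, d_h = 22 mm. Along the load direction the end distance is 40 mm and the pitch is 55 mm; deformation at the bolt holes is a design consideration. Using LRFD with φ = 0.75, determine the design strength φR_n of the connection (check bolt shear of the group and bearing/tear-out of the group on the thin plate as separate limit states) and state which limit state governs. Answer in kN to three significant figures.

Bolt shear: A_b = π·20²/4 = 314.2 mm²; R_n = 372 × 314.2 × 10 × 1 / 1000 = 1169 kN → 0.75 × 1169 = 877 kN.
Bearing (1.2 l_c t F_u ≤ 2.4 d t F_u): upper limit = 2.4·20·6·410 / 1000 = 118.1 kN.
  Edge l_c = 40 − 22/2 = 29 → r_n = 85.61 kN; interior l_c = 55 − 22 = 33 → r_n = 97.42 kN.
  R_n,bearing = 2·85.61 + 8·97.42 = 950.5 kN → 0.75 × 950.5 = 713 kN.
Bearing governs: 713 kN.

713 kN (bearing governs)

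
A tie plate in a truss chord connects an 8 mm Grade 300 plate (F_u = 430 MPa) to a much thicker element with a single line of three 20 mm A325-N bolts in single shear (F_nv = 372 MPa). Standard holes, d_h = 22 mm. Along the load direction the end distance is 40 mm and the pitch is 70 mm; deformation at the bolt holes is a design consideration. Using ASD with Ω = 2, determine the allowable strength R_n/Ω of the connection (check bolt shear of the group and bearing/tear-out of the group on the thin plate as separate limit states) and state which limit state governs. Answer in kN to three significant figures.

Bolt shear: A_b = π·20²/4 = 314.2 mm²; R_n = 372 × 314.2 × 3 × 1 / 1000 = 350.6 kN → 350.6 / 2 = 175 kN.
Bearing (1.2 l_c t F_u ≤ 2.4 d t F_u): upper limit = 2.4·20·8·430 / 1000 = 165.1 kN.
  Edge l_c = 40 − 22/2 = 29 → r_n = 119.7 kN; interior l_c = 70 − 22 = 48 → r_n = 165.1 kN.
  R_n,bearing = 1·119.7 + 2·165.1 = 450 kN → 450 / 2 = 225 kN.
Bolt shear governs: 175 kN.

175 kN (bolt shear governs)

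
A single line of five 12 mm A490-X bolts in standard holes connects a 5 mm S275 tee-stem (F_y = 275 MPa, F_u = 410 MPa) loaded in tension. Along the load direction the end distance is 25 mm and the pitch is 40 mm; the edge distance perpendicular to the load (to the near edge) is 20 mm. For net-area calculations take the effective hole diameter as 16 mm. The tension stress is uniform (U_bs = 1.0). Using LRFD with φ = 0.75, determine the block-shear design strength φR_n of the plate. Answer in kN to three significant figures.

123 kN

Shear plane L_v = 25 + 4·40 = 185 mm; A_gv = 185 × 5 = 925 mm².
A_nv = (185 − 4.5·16) × 5 = 565 mm².
A_nt = (20 − 0.5·16) × 5 = 60 mm².
0.6 F_u A_nv = 139 kN; 0.6 F_y A_gv = 152.6 kN → shear rupture governs the shear term.
R_n = 139 + 1.0 × 410 × 60 / 1000 = 163.6 kN.
Design strength φR_n = 0.75 × 163.6 = 123 kN.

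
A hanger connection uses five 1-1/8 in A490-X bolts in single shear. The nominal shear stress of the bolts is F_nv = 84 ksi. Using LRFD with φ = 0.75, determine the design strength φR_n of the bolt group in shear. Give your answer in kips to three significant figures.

313 kips

A_b = π × 1.125² / 4 = 0.994 in².
R_n = F_nv · A_b · n · n_s = 84 × 0.994 × 5 × 1 = 417.5 kips.
Design strength φR_n = 0.75 × 417.5 = 313 kips.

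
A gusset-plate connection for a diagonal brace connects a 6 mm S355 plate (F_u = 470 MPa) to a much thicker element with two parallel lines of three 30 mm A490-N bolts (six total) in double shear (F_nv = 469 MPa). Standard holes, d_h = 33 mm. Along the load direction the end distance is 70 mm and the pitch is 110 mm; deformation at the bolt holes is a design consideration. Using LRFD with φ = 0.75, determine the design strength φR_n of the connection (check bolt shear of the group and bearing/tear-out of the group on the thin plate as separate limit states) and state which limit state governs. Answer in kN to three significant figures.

Bolt shear: A_b = π·30²/4 = 706.9 mm²; R_n = 469 × 706.9 × 6 × 2 / 1000 = 3978 kN → 0.75 × 3978 = 2980 kN.
Bearing (1.2 l_c t F_u ≤ 2.4 d t F_u): upper limit = 2.4·30·6·470 / 1000 = 203 kN.
  Edge l_c = 70 − 33/2 = 53.5 → r_n = 181 kN; interior l_c = 110 − 33 = 77 → r_n = 203 kN.
  R_n,bearing = 2·181 + 4·203 = 1174 kN → 0.75 × 1174 = 881 kN.
Bearing governs: 881 kN.

881 kN (bearing governs)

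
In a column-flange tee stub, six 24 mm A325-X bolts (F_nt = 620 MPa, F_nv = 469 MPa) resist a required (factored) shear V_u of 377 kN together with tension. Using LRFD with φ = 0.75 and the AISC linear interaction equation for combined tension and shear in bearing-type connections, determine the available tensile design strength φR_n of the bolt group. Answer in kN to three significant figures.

A_b = π·24²/4 = 452.4 mm²; f_rv = 377 × 1000 / (6 × 452.4) = 138.9 MPa.
F'_nt = 1.3 F_nt − (F_nt / φF_nv) f_rv = 1.3·620 − (620/(0.75·469))·138.9 = 561.2 MPa, capped at F_nt → F'_nt = 561.2 MPa.
R_n = F'_nt · A_b · n = 561.2 × 452.4 × 6 / 1000 = 1523 kN.
Design strength φR_n = 0.75 × 1523 = 1140 kN.

1140 kN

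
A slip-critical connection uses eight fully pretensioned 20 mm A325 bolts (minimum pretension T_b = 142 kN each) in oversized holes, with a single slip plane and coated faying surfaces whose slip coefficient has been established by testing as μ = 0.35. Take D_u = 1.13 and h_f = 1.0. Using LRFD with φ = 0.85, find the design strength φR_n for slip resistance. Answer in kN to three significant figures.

R_n = μ · D_u · h_f · T_b · n_s · n_b = 0.35 × 1.13 × 1.0 × 142 × 1 × 8 = 449.3 kN.
Design strength φR_n = 0.85 × 449.3 = 382 kN.

382 kN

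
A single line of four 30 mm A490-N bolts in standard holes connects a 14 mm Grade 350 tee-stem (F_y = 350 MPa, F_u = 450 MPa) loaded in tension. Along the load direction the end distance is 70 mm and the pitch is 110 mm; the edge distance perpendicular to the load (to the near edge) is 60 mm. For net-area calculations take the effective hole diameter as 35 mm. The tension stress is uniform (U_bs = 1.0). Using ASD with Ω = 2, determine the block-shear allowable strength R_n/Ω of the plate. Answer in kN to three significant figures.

658 kN

Shear plane L_v = 70 + 3·110 = 400 mm; A_gv = 400 × 14 = 5600 mm².
A_nv = (400 − 3.5·35) × 14 = 3885 mm².
A_nt = (60 − 0.5·35) × 14 = 595 mm².
0.6 F_u A_nv = 1049 kN; 0.6 F_y A_gv = 1176 kN → shear rupture governs the shear term.
R_n = 1049 + 1.0 × 450 × 595 / 1000 = 1317 kN.
Allowable strength R_n/Ω = 1317 / 2 = 658 kN.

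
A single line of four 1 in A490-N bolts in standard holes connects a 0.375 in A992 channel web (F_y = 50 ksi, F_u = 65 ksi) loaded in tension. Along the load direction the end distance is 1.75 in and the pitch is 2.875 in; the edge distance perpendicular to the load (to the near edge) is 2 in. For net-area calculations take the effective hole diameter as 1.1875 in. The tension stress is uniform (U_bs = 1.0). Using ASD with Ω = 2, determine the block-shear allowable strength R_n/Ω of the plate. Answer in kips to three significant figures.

Shear plane L_v = 1.75 + 3·2.875 = 10.38 in; A_gv = 10.38 × 0.375 = 3.891 in².
A_nv = (10.38 − 3.5·1.1875) × 0.375 = 2.332 in².
A_nt = (2 − 0.5·1.1875) × 0.375 = 0.5273 in².
0.6 F_u A_nv = 90.95 kips; 0.6 F_y A_gv = 116.7 kips → shear rupture governs the shear term.
R_n = 90.95 + 1.0 × 65 × 0.5273 = 125.2 kips.
Allowable strength R_n/Ω = 125.2 / 2 = 62.6 kips.

62.6 kips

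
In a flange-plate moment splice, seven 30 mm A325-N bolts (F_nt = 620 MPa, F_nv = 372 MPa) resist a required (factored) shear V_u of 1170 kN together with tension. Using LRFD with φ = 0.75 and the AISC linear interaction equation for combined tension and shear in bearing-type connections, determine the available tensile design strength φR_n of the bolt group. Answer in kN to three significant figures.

1040 kN

A_b = π·30²/4 = 706.9 mm²; f_rv = 1170 × 1000 / (7 × 706.9) = 236.5 MPa.
F'_nt = 1.3 F_nt − (F_nt / φF_nv) f_rv = 1.3·620 − (620/(0.75·372))·236.5 = 280.5 MPa, capped at F_nt → F'_nt = 280.5 MPa.
R_n = F'_nt · A_b · n = 280.5 × 706.9 × 7 / 1000 = 1388 kN.
Design strength φR_n = 0.75 × 1388 = 1040 kN.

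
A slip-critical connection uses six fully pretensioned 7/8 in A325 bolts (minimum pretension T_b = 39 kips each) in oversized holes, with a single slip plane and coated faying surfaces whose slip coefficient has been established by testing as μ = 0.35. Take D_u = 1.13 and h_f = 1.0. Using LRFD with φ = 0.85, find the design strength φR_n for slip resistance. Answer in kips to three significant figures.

78.7 kips

R_n = μ · D_u · h_f · T_b · n_s · n_b = 0.35 × 1.13 × 1.0 × 39 × 1 × 6 = 92.55 kips.
Design strength φR_n = 0.85 × 92.55 = 78.7 kips.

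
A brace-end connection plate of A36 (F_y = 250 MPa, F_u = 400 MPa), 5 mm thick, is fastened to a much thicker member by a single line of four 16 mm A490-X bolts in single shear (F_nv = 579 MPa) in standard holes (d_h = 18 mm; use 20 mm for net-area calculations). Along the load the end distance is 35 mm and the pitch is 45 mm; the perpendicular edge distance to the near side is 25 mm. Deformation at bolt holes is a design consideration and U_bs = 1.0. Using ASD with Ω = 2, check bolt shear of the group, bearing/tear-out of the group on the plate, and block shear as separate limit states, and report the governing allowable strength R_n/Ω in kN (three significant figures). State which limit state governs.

75 kN (block shear governs)

Bolt shear: A_b = π·16²/4 = 201.1 mm²; R_n = 579 × 201.1 × 4 × 1 / 1000 = 465.7 kN → 465.7 / 2 = 233 kN.
Bearing: edge l_c = 26, r_n = 62.4 kN; interior l_c = 27, r_n = 64.8 kN; R_n = 62.4 + 3·64.8 = 256.8 kN → 128 kN.
Block shear: A_gv = 850, A_nv = 500, A_nt = 75 mm²; R_n = min(0.6F_uA_nv, 0.6F_yA_gv) + U_bs·F_u·A_nt = 150 kN → 75 kN.
Block shear governs: 75 kN.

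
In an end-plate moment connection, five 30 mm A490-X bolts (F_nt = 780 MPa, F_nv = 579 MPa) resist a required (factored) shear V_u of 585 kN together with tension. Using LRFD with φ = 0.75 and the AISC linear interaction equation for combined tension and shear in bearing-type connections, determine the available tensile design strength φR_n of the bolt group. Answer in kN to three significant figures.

1900 kN

A_b = π·30²/4 = 706.9 mm²; f_rv = 585 × 1000 / (5 × 706.9) = 165.5 MPa.
F'_nt = 1.3 F_nt − (F_nt / φF_nv) f_rv = 1.3·780 − (780/(0.75·579))·165.5 = 716.7 MPa, capped at F_nt → F'_nt = 716.7 MPa.
R_n = F'_nt · A_b · n = 716.7 × 706.9 × 5 / 1000 = 2533 kN.
Design strength φR_n = 0.75 × 2533 = 1900 kN.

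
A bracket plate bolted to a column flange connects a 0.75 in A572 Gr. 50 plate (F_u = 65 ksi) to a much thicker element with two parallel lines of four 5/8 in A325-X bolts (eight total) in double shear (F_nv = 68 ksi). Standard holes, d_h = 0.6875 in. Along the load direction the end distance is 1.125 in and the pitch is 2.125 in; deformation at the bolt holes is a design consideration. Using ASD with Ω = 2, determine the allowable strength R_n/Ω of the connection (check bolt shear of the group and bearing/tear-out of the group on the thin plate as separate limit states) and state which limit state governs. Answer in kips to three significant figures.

167 kips (bolt shear governs)

Bolt shear: A_b = π·0.625²/4 = 0.3068 in²; R_n = 68 × 0.3068 × 8 × 2 = 333.8 kips → 333.8 / 2 = 167 kips.
Bearing (1.2 l_c t F_u ≤ 2.4 d t F_u): upper limit = 2.4·0.625·0.75·65 = 73.12 kips.
  Edge l_c = 1.125 − 0.6875/2 = 0.7812 → r_n = 45.7 kips; interior l_c = 2.125 − 0.6875 = 1.438 → r_n = 73.12 kips.
  R_n,bearing = 2·45.7 + 6·73.12 = 530.2 kips → 530.2 / 2 = 265 kips.
Bolt shear governs: 167 kips.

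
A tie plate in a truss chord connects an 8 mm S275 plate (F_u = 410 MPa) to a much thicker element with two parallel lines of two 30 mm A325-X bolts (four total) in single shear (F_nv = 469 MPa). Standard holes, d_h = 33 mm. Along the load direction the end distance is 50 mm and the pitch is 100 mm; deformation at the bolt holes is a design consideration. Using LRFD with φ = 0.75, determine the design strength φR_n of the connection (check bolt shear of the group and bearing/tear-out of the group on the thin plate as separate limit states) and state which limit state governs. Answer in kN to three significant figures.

Bolt shear: A_b = π·30²/4 = 706.9 mm²; R_n = 469 × 706.9 × 4 × 1 / 1000 = 1326 kN → 0.75 × 1326 = 995 kN.
Bearing (1.2 l_c t F_u ≤ 2.4 d t F_u): upper limit = 2.4·30·8·410 / 1000 = 236.2 kN.
  Edge l_c = 50 − 33/2 = 33.5 → r_n = 131.9 kN; interior l_c = 100 − 33 = 67 → r_n = 236.2 kN.
  R_n,bearing = 2·131.9 + 2·236.2 = 736 kN → 0.75 × 736 = 552 kN.
Bearing governs: 552 kN.

552 kN (bearing governs)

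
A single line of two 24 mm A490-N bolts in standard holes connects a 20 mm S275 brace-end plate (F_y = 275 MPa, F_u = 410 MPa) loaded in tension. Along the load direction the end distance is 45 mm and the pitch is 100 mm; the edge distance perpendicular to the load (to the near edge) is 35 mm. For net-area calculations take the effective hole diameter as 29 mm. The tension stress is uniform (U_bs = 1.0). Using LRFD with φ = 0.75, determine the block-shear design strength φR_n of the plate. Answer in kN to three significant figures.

485 kN

Shear plane L_v = 45 + 1·100 = 145 mm; A_gv = 145 × 20 = 2900 mm².
A_nv = (145 − 1.5·29) × 20 = 2030 mm².
A_nt = (35 − 0.5·29) × 20 = 410 mm².
0.6 F_u A_nv = 499.4 kN; 0.6 F_y A_gv = 478.5 kN → shear yielding governs the shear term.
R_n = 478.5 + 1.0 × 410 × 410 / 1000 = 646.6 kN.
Design strength φR_n = 0.75 × 646.6 = 485 kN.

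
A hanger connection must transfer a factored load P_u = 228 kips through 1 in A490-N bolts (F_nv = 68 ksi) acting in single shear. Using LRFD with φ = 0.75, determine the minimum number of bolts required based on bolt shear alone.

A_b = π·1²/4 = 0.7854 in².
Per-bolt design strength φR_n = 0.75 × 68 × 0.7854 × 1 = 40.06 kips.
n ≥ 228 / 40.06 = 5.692 → use 6 bolts.

6 bolts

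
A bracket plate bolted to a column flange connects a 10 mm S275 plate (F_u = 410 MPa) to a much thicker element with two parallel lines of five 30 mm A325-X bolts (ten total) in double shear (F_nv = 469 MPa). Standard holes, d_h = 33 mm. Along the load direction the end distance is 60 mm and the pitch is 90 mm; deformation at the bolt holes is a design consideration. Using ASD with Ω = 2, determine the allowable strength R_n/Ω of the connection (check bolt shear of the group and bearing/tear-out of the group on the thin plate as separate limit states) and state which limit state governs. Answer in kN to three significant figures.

Bolt shear: A_b = π·30²/4 = 706.9 mm²; R_n = 469 × 706.9 × 10 × 2 / 1000 = 6630 kN → 6630 / 2 = 3320 kN.
Bearing (1.2 l_c t F_u ≤ 2.4 d t F_u): upper limit = 2.4·30·10·410 / 1000 = 295.2 kN.
  Edge l_c = 60 − 33/2 = 43.5 → r_n = 214 kN; interior l_c = 90 − 33 = 57 → r_n = 280.4 kN.
  R_n,bearing = 2·214 + 8·280.4 = 2672 kN → 2672 / 2 = 1340 kN.
Bearing governs: 1340 kN.

1340 kN (bearing governs)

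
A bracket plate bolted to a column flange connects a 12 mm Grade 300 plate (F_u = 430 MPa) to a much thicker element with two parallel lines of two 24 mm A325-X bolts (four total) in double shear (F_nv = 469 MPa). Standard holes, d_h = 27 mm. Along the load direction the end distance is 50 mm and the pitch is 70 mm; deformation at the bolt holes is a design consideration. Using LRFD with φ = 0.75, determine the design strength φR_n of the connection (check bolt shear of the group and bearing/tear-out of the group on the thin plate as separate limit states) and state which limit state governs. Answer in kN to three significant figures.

738 kN (bearing governs)

Bolt shear: A_b = π·24²/4 = 452.4 mm²; R_n = 469 × 452.4 × 4 × 2 / 1000 = 1697 kN → 0.75 × 1697 = 1270 kN.
Bearing (1.2 l_c t F_u ≤ 2.4 d t F_u): upper limit = 2.4·24·12·430 / 1000 = 297.2 kN.
  Edge l_c = 50 − 27/2 = 36.5 → r_n = 226 kN; interior l_c = 70 − 27 = 43 → r_n = 266.3 kN.
  R_n,bearing = 2·226 + 2·266.3 = 984.5 kN → 0.75 × 984.5 = 738 kN.
Bearing governs: 738 kN.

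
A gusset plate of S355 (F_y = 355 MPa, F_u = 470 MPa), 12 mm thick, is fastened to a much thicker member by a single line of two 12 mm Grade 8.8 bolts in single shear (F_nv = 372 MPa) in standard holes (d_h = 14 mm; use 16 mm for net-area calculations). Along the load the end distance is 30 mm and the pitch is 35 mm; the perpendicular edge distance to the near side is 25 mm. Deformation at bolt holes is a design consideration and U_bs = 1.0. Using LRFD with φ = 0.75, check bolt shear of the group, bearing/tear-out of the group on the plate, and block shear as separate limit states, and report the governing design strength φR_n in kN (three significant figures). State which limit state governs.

Bolt shear: A_b = π·12²/4 = 113.1 mm²; R_n = 372 × 113.1 × 2 × 1 / 1000 = 84.14 kN → 0.75 × 84.14 = 63.1 kN.
Bearing: edge l_c = 23, r_n = 155.7 kN; interior l_c = 21, r_n = 142.1 kN; R_n = 155.7 + 1·142.1 = 297.8 kN → 223 kN.
Block shear: A_gv = 780, A_nv = 492, A_nt = 204 mm²; R_n = min(0.6F_uA_nv, 0.6F_yA_gv) + U_bs·F_u·A_nt = 234.6 kN → 176 kN.
Bolt shear governs: 63.1 kN.

63.1 kN (bolt shear governs)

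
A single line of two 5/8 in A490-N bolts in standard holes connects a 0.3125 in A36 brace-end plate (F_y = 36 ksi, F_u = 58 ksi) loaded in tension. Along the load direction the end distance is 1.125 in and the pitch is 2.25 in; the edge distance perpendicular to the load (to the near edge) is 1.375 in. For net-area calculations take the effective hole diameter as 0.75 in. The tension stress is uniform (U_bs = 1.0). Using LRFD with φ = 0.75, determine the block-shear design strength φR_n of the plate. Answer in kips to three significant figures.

30.7 kips

Shear plane L_v = 1.125 + 1·2.25 = 3.375 in; A_gv = 3.375 × 0.3125 = 1.055 in².
A_nv = (3.375 − 1.5·0.75) × 0.3125 = 0.7031 in².
A_nt = (1.375 − 0.5·0.75) × 0.3125 = 0.3125 in².
0.6 F_u A_nv = 24.47 kips; 0.6 F_y A_gv = 22.78 kips → shear yielding governs the shear term.
R_n = 22.78 + 1.0 × 58 × 0.3125 = 40.91 kips.
Design strength φR_n = 0.75 × 40.91 = 30.7 kips.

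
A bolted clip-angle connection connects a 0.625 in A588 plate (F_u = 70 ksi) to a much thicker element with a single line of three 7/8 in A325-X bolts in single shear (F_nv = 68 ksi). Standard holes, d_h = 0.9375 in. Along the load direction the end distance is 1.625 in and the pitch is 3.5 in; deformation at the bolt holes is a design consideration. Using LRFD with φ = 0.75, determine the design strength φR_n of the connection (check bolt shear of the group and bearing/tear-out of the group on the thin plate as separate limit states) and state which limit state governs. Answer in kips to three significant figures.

92 kips (bolt shear governs)

Bolt shear: A_b = π·0.875²/4 = 0.6013 in²; R_n = 68 × 0.6013 × 3 × 1 = 122.7 kips → 0.75 × 122.7 = 92 kips.
Bearing (1.2 l_c t F_u ≤ 2.4 d t F_u): upper limit = 2.4·0.875·0.625·70 = 91.88 kips.
  Edge l_c = 1.625 − 0.9375/2 = 1.156 → r_n = 60.7 kips; interior l_c = 3.5 − 0.9375 = 2.562 → r_n = 91.88 kips.
  R_n,bearing = 1·60.7 + 2·91.88 = 244.5 kips → 0.75 × 244.5 = 183 kips.
Bolt shear governs: 92 kips.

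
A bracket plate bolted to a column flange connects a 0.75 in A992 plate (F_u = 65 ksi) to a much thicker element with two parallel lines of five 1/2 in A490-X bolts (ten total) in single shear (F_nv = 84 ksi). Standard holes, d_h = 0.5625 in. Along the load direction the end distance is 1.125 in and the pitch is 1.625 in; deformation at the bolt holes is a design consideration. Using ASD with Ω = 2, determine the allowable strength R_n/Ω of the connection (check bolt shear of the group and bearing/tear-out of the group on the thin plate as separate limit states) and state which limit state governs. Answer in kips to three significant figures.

Bolt shear: A_b = π·0.5²/4 = 0.1963 in²; R_n = 84 × 0.1963 × 10 × 1 = 164.9 kips → 164.9 / 2 = 82.5 kips.
Bearing (1.2 l_c t F_u ≤ 2.4 d t F_u): upper limit = 2.4·0.5·0.75·65 = 58.5 kips.
  Edge l_c = 1.125 − 0.5625/2 = 0.8438 → r_n = 49.36 kips; interior l_c = 1.625 − 0.5625 = 1.062 → r_n = 58.5 kips.
  R_n,bearing = 2·49.36 + 8·58.5 = 566.7 kips → 566.7 / 2 = 283 kips.
Bolt shear governs: 82.5 kips.

82.5 kips (bolt shear governs)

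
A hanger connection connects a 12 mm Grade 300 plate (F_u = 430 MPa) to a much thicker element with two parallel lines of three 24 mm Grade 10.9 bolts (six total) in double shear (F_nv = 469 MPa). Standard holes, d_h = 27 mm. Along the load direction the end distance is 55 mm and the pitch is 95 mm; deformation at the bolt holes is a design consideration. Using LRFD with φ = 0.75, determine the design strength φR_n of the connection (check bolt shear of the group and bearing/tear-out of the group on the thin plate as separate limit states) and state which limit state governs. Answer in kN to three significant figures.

Bolt shear: A_b = π·24²/4 = 452.4 mm²; R_n = 469 × 452.4 × 6 × 2 / 1000 = 2546 kN → 0.75 × 2546 = 1910 kN.
Bearing (1.2 l_c t F_u ≤ 2.4 d t F_u): upper limit = 2.4·24·12·430 / 1000 = 297.2 kN.
  Edge l_c = 55 − 27/2 = 41.5 → r_n = 257 kN; interior l_c = 95 − 27 = 68 → r_n = 297.2 kN.
  R_n,bearing = 2·257 + 4·297.2 = 1703 kN → 0.75 × 1703 = 1280 kN.
Bearing governs: 1280 kN.

1280 kN (bearing governs)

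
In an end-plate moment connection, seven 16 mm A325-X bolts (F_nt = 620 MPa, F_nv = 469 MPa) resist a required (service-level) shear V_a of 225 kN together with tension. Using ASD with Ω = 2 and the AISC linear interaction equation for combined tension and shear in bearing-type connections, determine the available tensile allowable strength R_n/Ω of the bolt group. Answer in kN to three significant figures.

270 kN

A_b = π·16²/4 = 201.1 mm²; f_rv = 225 × 1000 / (7 × 201.1) = 159.9 MPa.
F'_nt = 1.3 F_nt − (Ω F_nt / F_nv) f_rv = 1.3·620 − (2·620/469)·159.9 = 383.3 MPa, capped at F_nt → F'_nt = 383.3 MPa.
R_n = F'_nt · A_b · n = 383.3 × 201.1 × 7 / 1000 = 539.5 kN.
Allowable strength R_n/Ω = 539.5 / 2 = 270 kN.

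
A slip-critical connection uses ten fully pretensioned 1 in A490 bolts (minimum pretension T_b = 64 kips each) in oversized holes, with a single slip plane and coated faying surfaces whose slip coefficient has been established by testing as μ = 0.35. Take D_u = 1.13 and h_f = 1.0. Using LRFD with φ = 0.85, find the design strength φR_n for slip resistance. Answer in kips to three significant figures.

215 kips

R_n = μ · D_u · h_f · T_b · n_s · n_b = 0.35 × 1.13 × 1.0 × 64 × 1 × 10 = 253.1 kips.
Design strength φR_n = 0.85 × 253.1 = 215 kips.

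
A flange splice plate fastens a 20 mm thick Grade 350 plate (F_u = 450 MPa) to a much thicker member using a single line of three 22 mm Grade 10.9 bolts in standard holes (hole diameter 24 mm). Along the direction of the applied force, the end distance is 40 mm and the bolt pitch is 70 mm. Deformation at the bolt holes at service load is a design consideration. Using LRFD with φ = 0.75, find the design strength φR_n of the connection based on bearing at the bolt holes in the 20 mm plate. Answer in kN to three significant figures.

940 kN

Per bolt r_n = 1.2 l_c t F_u ≤ 2.4 d t F_u; upper limit = 2.4 × 22 × 20 × 450 / 1000 = 475.2 kN.
Edge bolt: l_c = 40 − 24/2 = 28 mm → 1.2 × 28 × 20 × 450 / 1000 = 302.4 → r_n = 302.4 kN.
Interior bolts: l_c = 70 − 24 = 46 mm → 1.2 × 46 × 20 × 450 / 1000 = 496.8 → r_n = 475.2 kN.
R_n = 1 × 302.4 + 2 × 475.2 = 1253 kN.
Design strength φR_n = 0.75 × 1253 = 940 kN.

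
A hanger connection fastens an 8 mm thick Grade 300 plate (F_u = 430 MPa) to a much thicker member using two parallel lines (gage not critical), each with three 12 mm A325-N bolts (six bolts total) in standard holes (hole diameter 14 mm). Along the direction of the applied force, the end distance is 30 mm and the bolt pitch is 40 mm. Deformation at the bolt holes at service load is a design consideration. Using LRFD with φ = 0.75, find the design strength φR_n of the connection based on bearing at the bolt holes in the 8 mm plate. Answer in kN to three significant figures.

Per bolt r_n = 1.2 l_c t F_u ≤ 2.4 d t F_u; upper limit = 2.4 × 12 × 8 × 430 / 1000 = 99.07 kN.
Edge bolt: l_c = 30 − 14/2 = 23 mm → 1.2 × 23 × 8 × 430 / 1000 = 94.94 → r_n = 94.94 kN.
Interior bolts: l_c = 40 − 14 = 26 mm → 1.2 × 26 × 8 × 430 / 1000 = 107.3 → r_n = 99.07 kN.
R_n = 2 × 94.94 + 4 × 99.07 = 586.2 kN.
Design strength φR_n = 0.75 × 586.2 = 440 kN.

440 kN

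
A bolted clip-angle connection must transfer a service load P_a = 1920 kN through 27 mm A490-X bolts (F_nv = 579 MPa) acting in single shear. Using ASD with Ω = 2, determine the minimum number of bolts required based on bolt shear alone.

A_b = π·27²/4 = 572.6 mm².
Per-bolt allowable strength R_n/Ω = 579 × 572.6 × 1 / 1000 / 2 = 165.8 kN.
n ≥ 1920 / 165.8 = 11.58 → use 12 bolts.

12 bolts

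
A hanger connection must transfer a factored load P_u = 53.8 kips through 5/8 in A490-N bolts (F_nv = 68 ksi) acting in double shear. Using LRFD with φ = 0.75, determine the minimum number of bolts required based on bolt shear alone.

2 bolts

A_b = π·0.625²/4 = 0.3068 in².
Per-bolt design strength φR_n = 0.75 × 68 × 0.3068 × 2 = 31.29 kips.
n ≥ 53.8 / 31.29 = 1.719 → use 2 bolts.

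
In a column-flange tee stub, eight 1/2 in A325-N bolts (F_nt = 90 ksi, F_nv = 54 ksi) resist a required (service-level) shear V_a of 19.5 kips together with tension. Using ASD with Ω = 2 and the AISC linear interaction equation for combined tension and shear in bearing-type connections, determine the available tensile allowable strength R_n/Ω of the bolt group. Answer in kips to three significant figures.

59.4 kips

A_b = π·0.5²/4 = 0.1963 in²; f_rv = 19.5 / (8 × 0.1963) = 12.41 ksi.
F'_nt = 1.3 F_nt − (Ω F_nt / F_nv) f_rv = 1.3·90 − (2·90/54)·12.41 = 75.62 ksi, capped at F_nt → F'_nt = 75.62 ksi.
R_n = F'_nt · A_b · n = 75.62 × 0.1963 × 8 = 118.8 kips.
Allowable strength R_n/Ω = 118.8 / 2 = 59.4 kips.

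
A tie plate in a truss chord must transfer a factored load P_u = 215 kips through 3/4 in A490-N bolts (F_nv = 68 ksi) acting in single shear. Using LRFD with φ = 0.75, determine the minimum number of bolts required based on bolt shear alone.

10 bolts

A_b = π·0.75²/4 = 0.4418 in².
Per-bolt design strength φR_n = 0.75 × 68 × 0.4418 × 1 = 22.53 kips.
n ≥ 215 / 22.53 = 9.542 → use 10 bolts.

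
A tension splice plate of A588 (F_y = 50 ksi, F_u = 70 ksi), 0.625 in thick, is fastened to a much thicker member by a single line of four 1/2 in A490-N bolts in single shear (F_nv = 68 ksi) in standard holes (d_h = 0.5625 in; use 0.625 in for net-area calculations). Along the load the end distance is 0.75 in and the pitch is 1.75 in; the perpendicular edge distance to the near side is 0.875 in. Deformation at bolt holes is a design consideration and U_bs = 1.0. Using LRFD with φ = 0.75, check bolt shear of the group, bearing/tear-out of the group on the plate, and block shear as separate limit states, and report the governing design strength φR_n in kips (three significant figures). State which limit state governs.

40.1 kips (bolt shear governs)

Bolt shear: A_b = π·0.5²/4 = 0.1963 in²; R_n = 68 × 0.1963 × 4 × 1 = 53.41 kips → 0.75 × 53.41 = 40.1 kips.
Bearing: edge l_c = 0.4688, r_n = 24.61 kips; interior l_c = 1.188, r_n = 52.5 kips; R_n = 24.61 + 3·52.5 = 182.1 kips → 137 kips.
Block shear: A_gv = 3.75, A_nv = 2.383, A_nt = 0.3516 in²; R_n = min(0.6F_uA_nv, 0.6F_yA_gv) + U_bs·F_u·A_nt = 124.7 kips → 93.5 kips.
Bolt shear governs: 40.1 kips.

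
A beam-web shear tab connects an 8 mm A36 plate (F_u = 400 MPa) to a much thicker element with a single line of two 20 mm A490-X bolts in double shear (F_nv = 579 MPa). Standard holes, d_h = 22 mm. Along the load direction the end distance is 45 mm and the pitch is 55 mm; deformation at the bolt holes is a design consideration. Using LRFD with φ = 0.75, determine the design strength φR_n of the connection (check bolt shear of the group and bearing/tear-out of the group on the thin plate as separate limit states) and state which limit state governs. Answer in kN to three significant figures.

Bolt shear: A_b = π·20²/4 = 314.2 mm²; R_n = 579 × 314.2 × 2 × 2 / 1000 = 727.6 kN → 0.75 × 727.6 = 546 kN.
Bearing (1.2 l_c t F_u ≤ 2.4 d t F_u): upper limit = 2.4·20·8·400 / 1000 = 153.6 kN.
  Edge l_c = 45 − 22/2 = 34 → r_n = 130.6 kN; interior l_c = 55 − 22 = 33 → r_n = 126.7 kN.
  R_n,bearing = 1·130.6 + 1·126.7 = 257.3 kN → 0.75 × 257.3 = 193 kN.
Bearing governs: 193 kN.

193 kN (bearing governs)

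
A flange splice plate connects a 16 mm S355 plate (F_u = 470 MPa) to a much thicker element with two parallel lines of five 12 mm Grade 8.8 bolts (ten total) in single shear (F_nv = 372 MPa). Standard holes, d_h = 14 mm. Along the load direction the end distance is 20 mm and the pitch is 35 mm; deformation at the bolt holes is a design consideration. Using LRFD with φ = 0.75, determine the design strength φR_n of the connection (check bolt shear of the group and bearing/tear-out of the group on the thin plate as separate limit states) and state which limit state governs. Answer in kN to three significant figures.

316 kN (bolt shear governs)

Bolt shear: A_b = π·12²/4 = 113.1 mm²; R_n = 372 × 113.1 × 10 × 1 / 1000 = 420.7 kN → 0.75 × 420.7 = 316 kN.
Bearing (1.2 l_c t F_u ≤ 2.4 d t F_u): upper limit = 2.4·12·16·470 / 1000 = 216.6 kN.
  Edge l_c = 20 − 14/2 = 13 → r_n = 117.3 kN; interior l_c = 35 − 14 = 21 → r_n = 189.5 kN.
  R_n,bearing = 2·117.3 + 8·189.5 = 1751 kN → 0.75 × 1751 = 1310 kN.
Bolt shear governs: 316 kN.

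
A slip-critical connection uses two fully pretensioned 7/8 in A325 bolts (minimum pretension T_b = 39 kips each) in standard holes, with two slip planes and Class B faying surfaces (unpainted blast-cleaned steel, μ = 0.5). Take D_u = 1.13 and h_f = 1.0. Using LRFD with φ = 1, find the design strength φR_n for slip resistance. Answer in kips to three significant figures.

88.1 kips

R_n = μ · D_u · h_f · T_b · n_s · n_b = 0.5 × 1.13 × 1.0 × 39 × 2 × 2 = 88.14 kips.
Design strength φR_n = 1 × 88.14 = 88.1 kips.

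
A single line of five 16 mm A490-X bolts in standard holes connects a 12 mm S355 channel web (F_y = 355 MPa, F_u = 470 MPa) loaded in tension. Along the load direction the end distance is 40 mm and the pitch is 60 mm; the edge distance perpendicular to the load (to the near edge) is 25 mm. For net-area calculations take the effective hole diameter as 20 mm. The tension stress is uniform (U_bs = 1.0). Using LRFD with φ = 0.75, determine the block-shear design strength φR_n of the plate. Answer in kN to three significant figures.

Shear plane L_v = 40 + 4·60 = 280 mm; A_gv = 280 × 12 = 3360 mm².
A_nv = (280 − 4.5·20) × 12 = 2280 mm².
A_nt = (25 − 0.5·20) × 12 = 180 mm².
0.6 F_u A_nv = 643 kN; 0.6 F_y A_gv = 715.7 kN → shear rupture governs the shear term.
R_n = 643 + 1.0 × 470 × 180 / 1000 = 727.6 kN.
Design strength φR_n = 0.75 × 727.6 = 546 kN.

546 kN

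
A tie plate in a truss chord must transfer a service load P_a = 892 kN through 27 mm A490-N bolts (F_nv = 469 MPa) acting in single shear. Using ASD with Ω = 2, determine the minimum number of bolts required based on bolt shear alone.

A_b = π·27²/4 = 572.6 mm².
Per-bolt allowable strength R_n/Ω = 469 × 572.6 × 1 / 1000 / 2 = 134.3 kN.
n ≥ 892 / 134.3 = 6.644 → use 7 bolts.

7 bolts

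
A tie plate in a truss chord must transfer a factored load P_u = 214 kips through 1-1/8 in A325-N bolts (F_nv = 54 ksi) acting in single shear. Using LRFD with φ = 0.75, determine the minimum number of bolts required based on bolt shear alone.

A_b = π·1.125²/4 = 0.994 in².
Per-bolt design strength φR_n = 0.75 × 54 × 0.994 × 1 = 40.26 kips.
n ≥ 214 / 40.26 = 5.316 → use 6 bolts.

6 bolts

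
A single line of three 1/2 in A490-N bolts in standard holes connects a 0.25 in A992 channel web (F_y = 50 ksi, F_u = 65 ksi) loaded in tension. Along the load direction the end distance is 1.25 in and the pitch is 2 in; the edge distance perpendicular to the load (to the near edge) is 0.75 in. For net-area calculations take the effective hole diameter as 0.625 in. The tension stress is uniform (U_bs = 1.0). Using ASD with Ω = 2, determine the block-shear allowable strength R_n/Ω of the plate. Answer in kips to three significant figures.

Shear plane L_v = 1.25 + 2·2 = 5.25 in; A_gv = 5.25 × 0.25 = 1.312 in².
A_nv = (5.25 − 2.5·0.625) × 0.25 = 0.9219 in².
A_nt = (0.75 − 0.5·0.625) × 0.25 = 0.1094 in².
0.6 F_u A_nv = 35.95 kips; 0.6 F_y A_gv = 39.38 kips → shear rupture governs the shear term.
R_n = 35.95 + 1.0 × 65 × 0.1094 = 43.06 kips.
Allowable strength R_n/Ω = 43.06 / 2 = 21.5 kips.

21.5 kips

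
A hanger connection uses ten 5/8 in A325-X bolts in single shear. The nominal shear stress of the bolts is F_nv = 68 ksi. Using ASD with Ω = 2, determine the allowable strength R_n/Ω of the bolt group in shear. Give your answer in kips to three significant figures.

A_b = π × 0.625² / 4 = 0.3068 in².
R_n = F_nv · A_b · n · n_s = 68 × 0.3068 × 10 × 1 = 208.6 kips.
Allowable strength R_n/Ω = 208.6 / 2 = 104 kips.

104 kips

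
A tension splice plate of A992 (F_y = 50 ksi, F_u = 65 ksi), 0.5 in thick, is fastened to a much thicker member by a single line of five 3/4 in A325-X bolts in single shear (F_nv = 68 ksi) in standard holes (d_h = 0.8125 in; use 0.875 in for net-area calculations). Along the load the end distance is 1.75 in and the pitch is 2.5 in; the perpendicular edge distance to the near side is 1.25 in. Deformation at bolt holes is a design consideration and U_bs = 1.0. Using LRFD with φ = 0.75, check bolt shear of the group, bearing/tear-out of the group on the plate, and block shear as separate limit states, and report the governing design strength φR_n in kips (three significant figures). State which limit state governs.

Bolt shear: A_b = π·0.75²/4 = 0.4418 in²; R_n = 68 × 0.4418 × 5 × 1 = 150.2 kips → 0.75 × 150.2 = 113 kips.
Bearing: edge l_c = 1.344, r_n = 52.41 kips; interior l_c = 1.688, r_n = 58.5 kips; R_n = 52.41 + 4·58.5 = 286.4 kips → 215 kips.
Block shear: A_gv = 5.875, A_nv = 3.906, A_nt = 0.4062 in²; R_n = min(0.6F_uA_nv, 0.6F_yA_gv) + U_bs·F_u·A_nt = 178.8 kips → 134 kips.
Bolt shear governs: 113 kips.

113 kips (bolt shear governs)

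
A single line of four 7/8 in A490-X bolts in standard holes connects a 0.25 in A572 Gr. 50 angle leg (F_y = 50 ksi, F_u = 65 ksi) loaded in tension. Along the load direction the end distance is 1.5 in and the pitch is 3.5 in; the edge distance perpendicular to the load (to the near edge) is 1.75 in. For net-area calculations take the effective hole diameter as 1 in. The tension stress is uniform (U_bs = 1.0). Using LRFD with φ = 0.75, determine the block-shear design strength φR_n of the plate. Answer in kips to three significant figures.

Shear plane L_v = 1.5 + 3·3.5 = 12 in; A_gv = 12 × 0.25 = 3 in².
A_nv = (12 − 3.5·1) × 0.25 = 2.125 in².
A_nt = (1.75 − 0.5·1) × 0.25 = 0.3125 in².
0.6 F_u A_nv = 82.88 kips; 0.6 F_y A_gv = 90 kips → shear rupture governs the shear term.
R_n = 82.88 + 1.0 × 65 × 0.3125 = 103.2 kips.
Design strength φR_n = 0.75 × 103.2 = 77.4 kips.

77.4 kips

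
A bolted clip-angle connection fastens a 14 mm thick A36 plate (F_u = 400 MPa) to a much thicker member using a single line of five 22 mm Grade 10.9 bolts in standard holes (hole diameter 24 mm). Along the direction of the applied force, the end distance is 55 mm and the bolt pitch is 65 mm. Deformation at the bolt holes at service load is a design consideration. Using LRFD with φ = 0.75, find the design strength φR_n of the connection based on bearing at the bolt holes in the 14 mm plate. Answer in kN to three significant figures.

Per bolt r_n = 1.2 l_c t F_u ≤ 2.4 d t F_u; upper limit = 2.4 × 22 × 14 × 400 / 1000 = 295.7 kN.
Edge bolt: l_c = 55 − 24/2 = 43 mm → 1.2 × 43 × 14 × 400 / 1000 = 289 → r_n = 289 kN.
Interior bolts: l_c = 65 − 24 = 41 mm → 1.2 × 41 × 14 × 400 / 1000 = 275.5 → r_n = 275.5 kN.
R_n = 1 × 289 + 4 × 275.5 = 1391 kN.
Design strength φR_n = 0.75 × 1391 = 1040 kN.

1040 kN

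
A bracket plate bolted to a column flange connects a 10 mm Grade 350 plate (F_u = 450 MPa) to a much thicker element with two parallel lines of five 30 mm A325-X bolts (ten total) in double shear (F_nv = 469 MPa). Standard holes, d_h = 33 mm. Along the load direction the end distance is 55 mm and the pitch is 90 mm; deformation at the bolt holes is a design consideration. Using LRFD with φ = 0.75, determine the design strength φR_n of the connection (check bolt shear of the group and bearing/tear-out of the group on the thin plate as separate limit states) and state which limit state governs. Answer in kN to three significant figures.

2160 kN (bearing governs)

Bolt shear: A_b = π·30²/4 = 706.9 mm²; R_n = 469 × 706.9 × 10 × 2 / 1000 = 6630 kN → 0.75 × 6630 = 4970 kN.
Bearing (1.2 l_c t F_u ≤ 2.4 d t F_u): upper limit = 2.4·30·10·450 / 1000 = 324 kN.
  Edge l_c = 55 − 33/2 = 38.5 → r_n = 207.9 kN; interior l_c = 90 − 33 = 57 → r_n = 307.8 kN.
  R_n,bearing = 2·207.9 + 8·307.8 = 2878 kN → 0.75 × 2878 = 2160 kN.
Bearing governs: 2160 kN.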